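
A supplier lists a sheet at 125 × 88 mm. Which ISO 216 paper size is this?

B7 (88 × 125 mm)

Aspect ratio 125/88 ≈ 1.420 — close to the ISO √2 ≈ 1.414.
In the B-series (B0 = 1000 × 1414 mm): B7 = 88 × 125 mm.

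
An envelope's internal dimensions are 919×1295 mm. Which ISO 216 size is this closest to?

C0 (917 × 1297 mm)

Aspect ratio 1295/919 ≈ 1.409 — close to the ISO √2 ≈ 1.414.
In the C-series (envelope sizes, between A and B): C0 = 917 × 1297 mm.
Off by 4 mm total — nearest standard size.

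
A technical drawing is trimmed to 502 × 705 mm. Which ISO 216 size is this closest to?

Aspect ratio 705/502 ≈ 1.404 — close to the ISO √2 ≈ 1.414.
In the B-series (B0 = 1000 × 1414 mm): B2 = 500 × 707 mm.
Off by 4 mm total — nearest standard size.

B2 (500 × 707 mm)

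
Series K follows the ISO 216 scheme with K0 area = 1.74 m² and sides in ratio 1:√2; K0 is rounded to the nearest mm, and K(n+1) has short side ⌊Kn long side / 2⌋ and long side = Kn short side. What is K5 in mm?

196 × 277 mm

Let K0's short side be w mm. w · w√2 = 1.74 m² = 1,740,000 mm², so w ≈ 1109.2 mm and w√2 ≈ 1568.7 mm → K0 = 1109 × 1569 mm.
K1: ⌊1569/2⌋ × 1109 = 784 × 1109 mm
K2: ⌊1109/2⌋ × 784 = 554 × 784 mm
K3: ⌊784/2⌋ × 554 = 392 × 554 mm
K4: ⌊554/2⌋ × 392 = 277 × 392 mm
K5: ⌊392/2⌋ × 277 = 196 × 277 mm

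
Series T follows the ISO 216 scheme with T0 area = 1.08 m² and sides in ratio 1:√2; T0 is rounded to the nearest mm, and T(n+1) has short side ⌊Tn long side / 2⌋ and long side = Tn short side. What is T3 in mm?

309 × 437 mm

Let T0's short side be w mm. w · w√2 = 1.08 m² = 1,080,000 mm², so w ≈ 873.9 mm and w√2 ≈ 1235.9 mm → T0 = 874 × 1236 mm.
T1: ⌊1236/2⌋ × 874 = 618 × 874 mm
T2: ⌊874/2⌋ × 618 = 437 × 618 mm
T3: ⌊618/2⌋ × 437 = 309 × 437 mm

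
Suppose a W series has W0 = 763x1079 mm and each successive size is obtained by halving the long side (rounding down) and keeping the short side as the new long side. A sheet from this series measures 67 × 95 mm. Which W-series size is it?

W7

W0: 763 × 1079 mm
W1: 539 × 763 mm
W2: 381 × 539 mm
W3: 269 × 381 mm
W4: 190 × 269 mm
W5: 134 × 190 mm
W6: 95 × 134 mm
W7: 67 × 95 mm
W8: 47 × 67 mm
→ matches W7.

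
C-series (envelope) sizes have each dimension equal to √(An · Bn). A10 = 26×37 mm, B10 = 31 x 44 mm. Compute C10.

Short side: √(26 · 31) = √806 ≈ 28.4 → 28 mm
Long side: √(37 · 44) = √1628 ≈ 40.3 → 40 mm

28 × 40 mm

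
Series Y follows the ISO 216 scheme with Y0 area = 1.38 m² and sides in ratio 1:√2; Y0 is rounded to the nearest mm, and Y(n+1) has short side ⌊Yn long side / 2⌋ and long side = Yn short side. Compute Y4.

247 × 349 mm

Let Y0's short side be w mm. w · w√2 = 1.38 m² = 1,380,000 mm², so w ≈ 987.8 mm and w√2 ≈ 1397.0 mm → Y0 = 988 × 1397 mm.
Y1: ⌊1397/2⌋ × 988 = 698 × 988 mm
Y2: ⌊988/2⌋ × 698 = 494 × 698 mm
Y3: ⌊698/2⌋ × 494 = 349 × 494 mm
Y4: ⌊494/2⌋ × 349 = 247 × 349 mm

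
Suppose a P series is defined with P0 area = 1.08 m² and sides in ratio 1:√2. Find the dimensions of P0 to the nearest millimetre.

Let the short side be w mm. Then w · w√2 = 1.08 m² = 1,080,000 mm².
w² = 1,080,000/√2, so w ≈ 873.9 mm; long side = w√2 ≈ 1235.9 mm.

874 × 1236 mm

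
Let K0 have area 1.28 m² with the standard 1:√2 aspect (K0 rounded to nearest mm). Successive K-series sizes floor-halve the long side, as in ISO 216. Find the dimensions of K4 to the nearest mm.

237 × 336 mm

Let K0's short side be w mm. w · w√2 = 1.28 m² = 1,280,000 mm², so w ≈ 951.4 mm and w√2 ≈ 1345.4 mm → K0 = 951 × 1345 mm.
K1: ⌊1345/2⌋ × 951 = 672 × 951 mm
K2: ⌊951/2⌋ × 672 = 475 × 672 mm
K3: ⌊672/2⌋ × 475 = 336 × 475 mm
K4: ⌊475/2⌋ × 336 = 237 × 336 mm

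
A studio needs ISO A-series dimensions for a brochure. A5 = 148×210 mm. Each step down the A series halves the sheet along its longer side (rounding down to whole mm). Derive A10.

26 × 37 mm

A6: ⌊210/2⌋ × 148 = 105 × 148 mm
A7: ⌊148/2⌋ × 105 = 74 × 105 mm
A8: ⌊105/2⌋ × 74 = 52 × 74 mm
A9: ⌊74/2⌋ × 52 = 37 × 52 mm
A10: ⌊52/2⌋ × 37 = 26 × 37 mm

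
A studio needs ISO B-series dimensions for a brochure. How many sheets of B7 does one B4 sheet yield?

8

B4 = 250 × 353 mm; B7 = 88 × 125 mm.
Each halving step doubles the count; 3 steps from B4 to B7.
2^3 = 8.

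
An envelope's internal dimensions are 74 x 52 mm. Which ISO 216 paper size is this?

Aspect ratio 74/52 ≈ 1.423 — close to the ISO √2 ≈ 1.414.
In the A-series (A0 area = 1 m²): A8 = 52 × 74 mm.

A8 (52 × 74 mm)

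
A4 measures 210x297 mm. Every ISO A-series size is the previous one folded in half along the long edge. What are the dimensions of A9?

A5: ⌊297/2⌋ × 210 = 148 × 210 mm
A6: ⌊210/2⌋ × 148 = 105 × 148 mm
A7: ⌊148/2⌋ × 105 = 74 × 105 mm
A8: ⌊105/2⌋ × 74 = 52 × 74 mm
A9: ⌊74/2⌋ × 52 = 37 × 52 mm

37 × 52 mm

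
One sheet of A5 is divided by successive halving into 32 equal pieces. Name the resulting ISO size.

32 = 2^5, so 5 halving steps.
A5 → A6 → … → A10 after 5 steps.

A10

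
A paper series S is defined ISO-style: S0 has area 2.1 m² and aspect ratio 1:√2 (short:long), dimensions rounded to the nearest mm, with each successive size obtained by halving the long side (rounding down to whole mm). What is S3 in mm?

Let S0's short side be w mm. w · w√2 = 2.1 m² = 2,100,000 mm², so w ≈ 1218.6 mm and w√2 ≈ 1723.3 mm → S0 = 1219 × 1723 mm.
S1: ⌊1723/2⌋ × 1219 = 861 × 1219 mm
S2: ⌊1219/2⌋ × 861 = 609 × 861 mm
S3: ⌊861/2⌋ × 609 = 430 × 609 mm

430 × 609 mm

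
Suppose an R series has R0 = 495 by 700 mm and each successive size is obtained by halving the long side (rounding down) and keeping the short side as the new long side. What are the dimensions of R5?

87 × 123 mm

R1: ⌊700/2⌋ × 495 = 350 × 495 mm
R2: ⌊495/2⌋ × 350 = 247 × 350 mm
R3: ⌊350/2⌋ × 247 = 175 × 247 mm
R4: ⌊247/2⌋ × 175 = 123 × 175 mm
R5: ⌊175/2⌋ × 123 = 87 × 123 mm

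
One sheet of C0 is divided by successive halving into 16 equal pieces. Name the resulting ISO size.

16 = 2^4, so 4 halving steps.
C0 → C1 → … → C4 after 4 steps.

C4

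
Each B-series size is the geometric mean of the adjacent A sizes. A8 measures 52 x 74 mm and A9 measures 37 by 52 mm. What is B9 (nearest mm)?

44 × 62 mm

Short side: √(52 · 37) = √1924 ≈ 43.9 → 44 mm
Long side: √(74 · 52) = √3848 ≈ 62.0 → 62 mm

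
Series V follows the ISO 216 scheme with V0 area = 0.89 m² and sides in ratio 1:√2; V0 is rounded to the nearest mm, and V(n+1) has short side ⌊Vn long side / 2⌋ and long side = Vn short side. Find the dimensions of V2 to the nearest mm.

Let V0's short side be w mm. w · w√2 = 0.89 m² = 890,000 mm², so w ≈ 793.3 mm and w√2 ≈ 1121.9 mm → V0 = 793 × 1122 mm.
V1: ⌊1122/2⌋ × 793 = 561 × 793 mm
V2: ⌊793/2⌋ × 561 = 396 × 561 mm

396 × 561 mm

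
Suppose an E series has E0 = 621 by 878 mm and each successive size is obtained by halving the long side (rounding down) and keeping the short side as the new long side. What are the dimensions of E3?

219 × 310 mm

E1: ⌊878/2⌋ × 621 = 439 × 621 mm
E2: ⌊621/2⌋ × 439 = 310 × 439 mm
E3: ⌊439/2⌋ × 310 = 219 × 310 mm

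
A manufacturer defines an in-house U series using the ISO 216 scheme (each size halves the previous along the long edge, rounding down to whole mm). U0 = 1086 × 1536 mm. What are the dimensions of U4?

U1: ⌊1536/2⌋ × 1086 = 768 × 1086 mm
U2: ⌊1086/2⌋ × 768 = 543 × 768 mm
U3: ⌊768/2⌋ × 543 = 384 × 543 mm
U4: ⌊543/2⌋ × 384 = 271 × 384 mm

271 × 384 mm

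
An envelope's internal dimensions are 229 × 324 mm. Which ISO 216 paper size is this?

Aspect ratio 324/229 ≈ 1.415 — close to the ISO √2 ≈ 1.414.
In the C-series (envelope sizes, between A and B): C4 = 229 × 324 mm.

C4 (229 × 324 mm)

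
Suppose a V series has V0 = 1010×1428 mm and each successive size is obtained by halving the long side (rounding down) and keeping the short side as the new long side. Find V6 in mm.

126 × 178 mm

V1 = 714 × 1010 mm (from V0 by 1 halving).
V2: ⌊1010/2⌋ × 714 = 505 × 714 mm
V3: ⌊714/2⌋ × 505 = 357 × 505 mm
V4: ⌊505/2⌋ × 357 = 252 × 357 mm
V5: ⌊357/2⌋ × 252 = 178 × 252 mm
V6: ⌊252/2⌋ × 178 = 126 × 178 mm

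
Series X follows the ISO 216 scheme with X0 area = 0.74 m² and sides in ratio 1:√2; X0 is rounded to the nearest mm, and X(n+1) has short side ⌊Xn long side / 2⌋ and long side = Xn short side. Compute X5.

127 × 180 mm

Let X0's short side be w mm. w · w√2 = 0.74 m² = 740,000 mm², so w ≈ 723.4 mm and w√2 ≈ 1023.0 mm → X0 = 723 × 1023 mm.
X1: ⌊1023/2⌋ × 723 = 511 × 723 mm
X2: ⌊723/2⌋ × 511 = 361 × 511 mm
X3: ⌊511/2⌋ × 361 = 255 × 361 mm
X4: ⌊361/2⌋ × 255 = 180 × 255 mm
X5: ⌊255/2⌋ × 180 = 127 × 180 mm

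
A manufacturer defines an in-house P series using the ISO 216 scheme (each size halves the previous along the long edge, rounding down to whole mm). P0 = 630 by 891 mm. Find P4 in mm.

P1: ⌊891/2⌋ × 630 = 445 × 630 mm
P2: ⌊630/2⌋ × 445 = 315 × 445 mm
P3: ⌊445/2⌋ × 315 = 222 × 315 mm
P4: ⌊315/2⌋ × 222 = 157 × 222 mm

157 × 222 mm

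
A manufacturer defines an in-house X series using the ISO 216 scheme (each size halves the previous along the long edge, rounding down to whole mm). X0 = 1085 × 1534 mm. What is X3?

X1: ⌊1534/2⌋ × 1085 = 767 × 1085 mm
X2: ⌊1085/2⌋ × 767 = 542 × 767 mm
X3: ⌊767/2⌋ × 542 = 383 × 542 mm

383 × 542 mm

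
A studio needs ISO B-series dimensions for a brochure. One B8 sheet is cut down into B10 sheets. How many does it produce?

Each ISO step halves the sheet: 1 × B8 → 2 × B9 → 4 × B10
From B8 to B10 is 2 halving steps: 2^2 = 4.

4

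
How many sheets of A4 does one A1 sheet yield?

8

A1 = 594 × 841 mm; A4 = 210 × 297 mm.
Each halving step doubles the count; 3 steps from A1 to A4.
2^3 = 8.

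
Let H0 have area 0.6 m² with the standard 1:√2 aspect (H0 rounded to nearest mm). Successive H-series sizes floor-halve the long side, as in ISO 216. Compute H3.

Let H0's short side be w mm. w · w√2 = 0.6 m² = 600,000 mm², so w ≈ 651.4 mm and w√2 ≈ 921.2 mm → H0 = 651 × 921 mm.
H1: ⌊921/2⌋ × 651 = 460 × 651 mm
H2: ⌊651/2⌋ × 460 = 325 × 460 mm
H3: ⌊460/2⌋ × 325 = 230 × 325 mm

230 × 325 mm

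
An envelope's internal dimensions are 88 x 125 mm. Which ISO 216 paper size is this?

Aspect ratio 125/88 ≈ 1.420 — close to the ISO √2 ≈ 1.414.
In the B-series (B0 = 1000 × 1414 mm): B7 = 88 × 125 mm.

B7 (88 × 125 mm)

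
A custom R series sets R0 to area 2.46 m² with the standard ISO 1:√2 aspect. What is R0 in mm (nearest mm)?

1319 × 1865 mm

Let the short side be w mm. Then w · w√2 = 2.46 m² = 2,460,000 mm².
w² = 2,460,000/√2, so w ≈ 1318.9 mm; long side = w√2 ≈ 1865.2 mm.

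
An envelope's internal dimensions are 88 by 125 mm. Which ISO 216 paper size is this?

Aspect ratio 125/88 ≈ 1.420 — close to the ISO √2 ≈ 1.414.
In the B-series (B0 = 1000 × 1414 mm): B7 = 88 × 125 mm.

B7 (88 × 125 mm)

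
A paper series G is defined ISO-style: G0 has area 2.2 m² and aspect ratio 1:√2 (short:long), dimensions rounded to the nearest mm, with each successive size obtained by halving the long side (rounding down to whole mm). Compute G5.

Let G0's short side be w mm. w · w√2 = 2.2 m² = 2,200,000 mm², so w ≈ 1247.3 mm and w√2 ≈ 1763.9 mm → G0 = 1247 × 1764 mm.
G1: ⌊1764/2⌋ × 1247 = 882 × 1247 mm
G2: ⌊1247/2⌋ × 882 = 623 × 882 mm
G3: ⌊882/2⌋ × 623 = 441 × 623 mm
G4: ⌊623/2⌋ × 441 = 311 × 441 mm
G5: ⌊441/2⌋ × 311 = 220 × 311 mm

220 × 311 mm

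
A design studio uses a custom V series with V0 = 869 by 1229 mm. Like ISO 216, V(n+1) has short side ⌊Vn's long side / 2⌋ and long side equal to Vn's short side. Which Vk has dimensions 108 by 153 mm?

V0: 869 × 1229 mm
V1: 614 × 869 mm
V2: 434 × 614 mm
V3: 307 × 434 mm
V4: 217 × 307 mm
V5: 153 × 217 mm
V6: 108 × 153 mm
V7: 76 × 108 mm
→ matches V6.

V6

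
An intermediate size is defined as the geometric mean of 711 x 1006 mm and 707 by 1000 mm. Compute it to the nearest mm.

709 × 1003 mm

Short side: √(711 · 707) = √502677 ≈ 709.0 → 709 mm
Long side: √(1006 · 1000) = √1006000 ≈ 1003.0 → 1003 mm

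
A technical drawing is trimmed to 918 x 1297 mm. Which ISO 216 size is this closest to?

C0 (917 × 1297 mm)

Aspect ratio 1297/918 ≈ 1.413 — close to the ISO √2 ≈ 1.414.
In the C-series (envelope sizes, between A and B): C0 = 917 × 1297 mm.
Off by 1 mm total — nearest standard size.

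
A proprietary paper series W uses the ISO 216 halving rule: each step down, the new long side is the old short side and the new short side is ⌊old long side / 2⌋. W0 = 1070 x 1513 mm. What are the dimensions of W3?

378 × 535 mm

W1: ⌊1513/2⌋ × 1070 = 756 × 1070 mm
W2: ⌊1070/2⌋ × 756 = 535 × 756 mm
W3: ⌊756/2⌋ × 535 = 378 × 535 mm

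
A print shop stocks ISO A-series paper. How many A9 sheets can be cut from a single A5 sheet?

16

Each ISO step halves the sheet: 1 × A5 → 2 × A6 → 4 × A7 → 8 × A8 → …
From A5 to A9 is 4 halving steps: 2^4 = 16.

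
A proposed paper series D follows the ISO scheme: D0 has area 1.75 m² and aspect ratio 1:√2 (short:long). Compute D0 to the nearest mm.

1112 × 1573 mm

Let the short side be w mm. Then w · w√2 = 1.75 m² = 1,750,000 mm².
w² = 1,750,000/√2, so w ≈ 1112.4 mm; long side = w√2 ≈ 1573.2 mm.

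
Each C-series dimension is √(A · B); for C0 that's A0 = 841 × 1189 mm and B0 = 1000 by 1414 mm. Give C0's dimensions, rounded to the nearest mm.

917 × 1297 mm

Short: √(841 · 1000) = √841000 ≈ 917.1 mm.
Long: √(1189 · 1414) = √1681246 ≈ 1296.6 mm.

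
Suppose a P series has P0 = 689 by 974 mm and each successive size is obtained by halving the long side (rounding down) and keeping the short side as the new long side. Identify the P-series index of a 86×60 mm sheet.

P0: 689 × 974 mm
P1: 487 × 689 mm
P2: 344 × 487 mm
P3: 243 × 344 mm
P4: 172 × 243 mm
P5: 121 × 172 mm
P6: 86 × 121 mm
P7: 60 × 86 mm
P8: 43 × 60 mm
→ matches P7.

P7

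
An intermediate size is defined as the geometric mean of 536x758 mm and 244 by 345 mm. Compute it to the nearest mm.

Short side: √(536 · 244) = √130784 ≈ 361.6 → 362 mm
Long side: √(758 · 345) = √261510 ≈ 511.4 → 511 mm

362 × 511 mm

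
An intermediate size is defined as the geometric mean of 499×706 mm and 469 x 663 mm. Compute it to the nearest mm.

484 × 684 mm

Short side: √(499 · 469) = √234031 ≈ 483.8 → 484 mm
Long side: √(706 · 663) = √468078 ≈ 684.2 → 684 mm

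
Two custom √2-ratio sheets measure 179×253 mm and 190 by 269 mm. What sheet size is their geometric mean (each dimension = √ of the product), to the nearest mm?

184 × 261 mm

Short side: √(179 · 190) = √34010 ≈ 184.4 → 184 mm
Long side: √(253 · 269) = √68057 ≈ 260.9 → 261 mm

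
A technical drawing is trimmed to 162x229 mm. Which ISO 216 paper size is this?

C5 (162 × 229 mm)

Aspect ratio 229/162 ≈ 1.414 — close to the ISO √2 ≈ 1.414.
In the C-series (envelope sizes, between A and B): C5 = 162 × 229 mm.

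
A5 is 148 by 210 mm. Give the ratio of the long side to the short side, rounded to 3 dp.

210 / 148 = 1.419
ISO 216 targets √2 ≈ 1.414; the +0.005 deviation is from mm rounding.

1.419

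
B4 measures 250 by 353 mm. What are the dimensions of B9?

B5: ⌊353/2⌋ × 250 = 176 × 250 mm
B6: ⌊250/2⌋ × 176 = 125 × 176 mm
B7: ⌊176/2⌋ × 125 = 88 × 125 mm
B8: ⌊125/2⌋ × 88 = 62 × 88 mm
B9: ⌊88/2⌋ × 62 = 44 × 62 mm

44 × 62 mm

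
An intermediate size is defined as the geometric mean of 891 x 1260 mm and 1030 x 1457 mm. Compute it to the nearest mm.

958 × 1355 mm

Short side: √(891 · 1030) = √917730 ≈ 958.0 → 958 mm
Long side: √(1260 · 1457) = √1835820 ≈ 1354.9 → 1355 mm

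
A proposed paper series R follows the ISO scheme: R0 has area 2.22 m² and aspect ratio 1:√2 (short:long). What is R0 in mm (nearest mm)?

Let the short side be w mm. Then w · w√2 = 2.22 m² = 2,220,000 mm².
w² = 2,220,000/√2, so w ≈ 1252.9 mm; long side = w√2 ≈ 1771.9 mm.

1253 × 1772 mm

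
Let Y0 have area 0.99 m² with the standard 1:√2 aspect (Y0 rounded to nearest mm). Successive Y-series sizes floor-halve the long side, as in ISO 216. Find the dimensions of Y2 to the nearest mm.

418 × 591 mm

Let Y0's short side be w mm. w · w√2 = 0.99 m² = 990,000 mm², so w ≈ 836.7 mm and w√2 ≈ 1183.2 mm → Y0 = 837 × 1183 mm.
Y1: ⌊1183/2⌋ × 837 = 591 × 837 mm
Y2: ⌊837/2⌋ × 591 = 418 × 591 mm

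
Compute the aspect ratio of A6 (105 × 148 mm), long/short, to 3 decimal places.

148 / 105 = 1.410
ISO 216 targets √2 ≈ 1.414; the -0.005 deviation is from mm rounding.

1.410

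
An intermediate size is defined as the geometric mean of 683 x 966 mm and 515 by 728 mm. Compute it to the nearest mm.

593 × 839 mm

Short side: √(683 · 515) = √351745 ≈ 593.1 → 593 mm
Long side: √(966 · 728) = √703248 ≈ 838.6 → 839 mm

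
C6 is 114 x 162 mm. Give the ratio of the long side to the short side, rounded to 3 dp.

162 / 114 = 1.421
ISO 216 targets √2 ≈ 1.414; the +0.007 deviation is from mm rounding.

1.421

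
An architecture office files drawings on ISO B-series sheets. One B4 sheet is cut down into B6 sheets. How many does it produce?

4

Each ISO step halves the sheet: 1 × B4 → 2 × B5 → 4 × B6
From B4 to B6 is 2 halving steps: 2^2 = 4.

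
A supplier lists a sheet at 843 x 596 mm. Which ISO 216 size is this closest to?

A1 (594 × 841 mm)

Aspect ratio 843/596 ≈ 1.414 — close to the ISO √2 ≈ 1.414.
In the A-series (A0 area = 1 m²): A1 = 594 × 841 mm.
Off by 4 mm total — nearest standard size.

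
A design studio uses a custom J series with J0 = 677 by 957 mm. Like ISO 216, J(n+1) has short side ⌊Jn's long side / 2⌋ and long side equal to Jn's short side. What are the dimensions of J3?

239 × 338 mm

J1: ⌊957/2⌋ × 677 = 478 × 677 mm
J2: ⌊677/2⌋ × 478 = 338 × 478 mm
J3: ⌊478/2⌋ × 338 = 239 × 338 mm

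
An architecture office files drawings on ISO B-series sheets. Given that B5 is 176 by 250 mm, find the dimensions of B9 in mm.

B6: ⌊250/2⌋ × 176 = 125 × 176 mm
B7: ⌊176/2⌋ × 125 = 88 × 125 mm
B8: ⌊125/2⌋ × 88 = 62 × 88 mm
B9: ⌊88/2⌋ × 62 = 44 × 62 mm

44 × 62 mm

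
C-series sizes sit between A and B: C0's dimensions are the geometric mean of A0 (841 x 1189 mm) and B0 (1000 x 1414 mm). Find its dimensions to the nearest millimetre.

917 × 1297 mm

Short: √(841 · 1000) = √841000 ≈ 917.1 mm.
Long: √(1189 · 1414) = √1681246 ≈ 1296.6 mm.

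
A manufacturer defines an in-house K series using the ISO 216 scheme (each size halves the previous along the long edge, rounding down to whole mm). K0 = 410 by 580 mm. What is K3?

K1: ⌊580/2⌋ × 410 = 290 × 410 mm
K2: ⌊410/2⌋ × 290 = 205 × 290 mm
K3: ⌊290/2⌋ × 205 = 145 × 205 mm

145 × 205 mm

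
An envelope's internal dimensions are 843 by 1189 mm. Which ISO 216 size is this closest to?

A0 (841 × 1189 mm)

Aspect ratio 1189/843 ≈ 1.410 — close to the ISO √2 ≈ 1.414.
In the A-series (A0 area = 1 m²): A0 = 841 × 1189 mm.
Off by 2 mm total — nearest standard size.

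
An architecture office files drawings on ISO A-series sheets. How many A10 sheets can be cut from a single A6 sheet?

16

A6 = 105 × 148 mm; A10 = 26 × 37 mm.
Each halving step doubles the count; 4 steps from A6 to A10.
2^4 = 16.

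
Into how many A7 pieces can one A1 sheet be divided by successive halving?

Each ISO step halves the sheet: 1 × A1 → 2 × A2 → 4 × A3 → 8 × A4 → …
From A1 to A7 is 6 halving steps: 2^6 = 64.

64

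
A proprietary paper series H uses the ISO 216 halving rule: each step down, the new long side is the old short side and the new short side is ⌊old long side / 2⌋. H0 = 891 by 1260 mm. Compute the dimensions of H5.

H1: ⌊1260/2⌋ × 891 = 630 × 891 mm
H2: ⌊891/2⌋ × 630 = 445 × 630 mm
H3: ⌊630/2⌋ × 445 = 315 × 445 mm
H4: ⌊445/2⌋ × 315 = 222 × 315 mm
H5: ⌊315/2⌋ × 222 = 157 × 222 mm

157 × 222 mm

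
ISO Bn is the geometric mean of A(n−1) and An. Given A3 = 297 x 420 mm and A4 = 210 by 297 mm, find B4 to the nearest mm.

250 × 353 mm

Short side: √(297 · 210) = √62370 ≈ 249.7 → 250 mm
Long side: √(420 · 297) = √124740 ≈ 353.2 → 353 mm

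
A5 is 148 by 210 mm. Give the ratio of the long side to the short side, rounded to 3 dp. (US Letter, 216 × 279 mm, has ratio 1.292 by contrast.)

210 / 148 = 1.419
ISO 216 targets √2 ≈ 1.414; the +0.005 deviation is from mm rounding.

1.419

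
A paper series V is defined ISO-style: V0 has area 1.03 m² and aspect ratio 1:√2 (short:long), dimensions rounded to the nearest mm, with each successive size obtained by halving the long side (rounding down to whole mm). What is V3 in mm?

301 × 426 mm

Let V0's short side be w mm. w · w√2 = 1.03 m² = 1,030,000 mm², so w ≈ 853.4 mm and w√2 ≈ 1206.9 mm → V0 = 853 × 1207 mm.
V1: ⌊1207/2⌋ × 853 = 603 × 853 mm
V2: ⌊853/2⌋ × 603 = 426 × 603 mm
V3: ⌊603/2⌋ × 426 = 301 × 426 mm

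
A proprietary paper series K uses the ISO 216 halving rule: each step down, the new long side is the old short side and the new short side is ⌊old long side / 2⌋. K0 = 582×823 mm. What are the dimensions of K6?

K1 = 411 × 582 mm (from K0 by 1 halving).
K2: ⌊582/2⌋ × 411 = 291 × 411 mm
K3: ⌊411/2⌋ × 291 = 205 × 291 mm
K4: ⌊291/2⌋ × 205 = 145 × 205 mm
K5: ⌊205/2⌋ × 145 = 102 × 145 mm
K6: ⌊145/2⌋ × 102 = 72 × 102 mm

72 × 102 mm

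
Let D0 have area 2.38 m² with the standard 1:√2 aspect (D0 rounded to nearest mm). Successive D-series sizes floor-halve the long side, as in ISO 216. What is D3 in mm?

458 × 648 mm

Let D0's short side be w mm. w · w√2 = 2.38 m² = 2,380,000 mm², so w ≈ 1297.3 mm and w√2 ≈ 1834.6 mm → D0 = 1297 × 1835 mm.
D1: ⌊1835/2⌋ × 1297 = 917 × 1297 mm
D2: ⌊1297/2⌋ × 917 = 648 × 917 mm
D3: ⌊917/2⌋ × 648 = 458 × 648 mm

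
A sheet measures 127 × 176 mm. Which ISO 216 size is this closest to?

B6 (125 × 176 mm)

Aspect ratio 176/127 ≈ 1.386 (ISO target is √2 ≈ 1.414).
In the B-series (B0 = 1000 × 1414 mm): B6 = 125 × 176 mm.
Off by 2 mm total — nearest standard size.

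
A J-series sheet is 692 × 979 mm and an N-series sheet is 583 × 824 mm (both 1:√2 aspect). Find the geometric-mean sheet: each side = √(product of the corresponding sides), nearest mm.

Short side: √(692 · 583) = √403436 ≈ 635.2 → 635 mm
Long side: √(979 · 824) = √806696 ≈ 898.2 → 898 mm

635 × 898 mm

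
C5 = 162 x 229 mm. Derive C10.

C6: ⌊229/2⌋ × 162 = 114 × 162 mm
C7: ⌊162/2⌋ × 114 = 81 × 114 mm
C8: ⌊114/2⌋ × 81 = 57 × 81 mm
C9: ⌊81/2⌋ × 57 = 40 × 57 mm
C10: ⌊57/2⌋ × 40 = 28 × 40 mm

28 × 40 mm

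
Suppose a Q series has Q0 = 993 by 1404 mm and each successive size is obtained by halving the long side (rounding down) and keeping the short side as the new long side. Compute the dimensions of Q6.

Q1 = 702 × 993 mm (from Q0 by 1 halving).
Q2: ⌊993/2⌋ × 702 = 496 × 702 mm
Q3: ⌊702/2⌋ × 496 = 351 × 496 mm
Q4: ⌊496/2⌋ × 351 = 248 × 351 mm
Q5: ⌊351/2⌋ × 248 = 175 × 248 mm
Q6: ⌊248/2⌋ × 175 = 124 × 175 mm

124 × 175 mm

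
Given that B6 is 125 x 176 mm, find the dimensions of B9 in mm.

44 × 62 mm

B7: ⌊176/2⌋ × 125 = 88 × 125 mm
B8: ⌊125/2⌋ × 88 = 62 × 88 mm
B9: ⌊88/2⌋ × 62 = 44 × 62 mm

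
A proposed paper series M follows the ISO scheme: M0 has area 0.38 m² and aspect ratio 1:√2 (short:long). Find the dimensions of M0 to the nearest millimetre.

Let the short side be w mm. Then w · w√2 = 0.38 m² = 380,000 mm².
w² = 380,000/√2, so w ≈ 518.4 mm; long side = w√2 ≈ 733.1 mm.

518 × 733 mm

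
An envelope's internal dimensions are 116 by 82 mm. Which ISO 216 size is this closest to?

C7 (81 × 114 mm)

Aspect ratio 116/82 ≈ 1.415 — close to the ISO √2 ≈ 1.414.
In the C-series (envelope sizes, between A and B): C7 = 81 × 114 mm.
Off by 3 mm total — nearest standard size.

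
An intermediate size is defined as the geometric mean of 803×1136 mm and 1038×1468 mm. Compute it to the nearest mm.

Short side: √(803 · 1038) = √833514 ≈ 913.0 → 913 mm
Long side: √(1136 · 1468) = √1667648 ≈ 1291.4 → 1291 mm

913 × 1291 mm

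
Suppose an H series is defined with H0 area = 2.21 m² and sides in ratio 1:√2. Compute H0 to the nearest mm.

Let the short side be w mm. Then w · w√2 = 2.21 m² = 2,210,000 mm².
w² = 2,210,000/√2, so w ≈ 1250.1 mm; long side = w√2 ≈ 1767.9 mm.

1250 × 1768 mm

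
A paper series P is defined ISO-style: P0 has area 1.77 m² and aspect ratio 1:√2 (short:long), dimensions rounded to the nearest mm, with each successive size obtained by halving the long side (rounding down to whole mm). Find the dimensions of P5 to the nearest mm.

197 × 279 mm

Let P0's short side be w mm. w · w√2 = 1.77 m² = 1,770,000 mm², so w ≈ 1118.7 mm and w√2 ≈ 1582.1 mm → P0 = 1119 × 1582 mm.
P1: ⌊1582/2⌋ × 1119 = 791 × 1119 mm
P2: ⌊1119/2⌋ × 791 = 559 × 791 mm
P3: ⌊791/2⌋ × 559 = 395 × 559 mm
P4: ⌊559/2⌋ × 395 = 279 × 395 mm
P5: ⌊395/2⌋ × 279 = 197 × 279 mm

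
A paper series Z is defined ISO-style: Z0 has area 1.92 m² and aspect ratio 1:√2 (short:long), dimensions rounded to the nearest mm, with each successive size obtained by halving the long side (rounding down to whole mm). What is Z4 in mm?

291 × 412 mm

Let Z0's short side be w mm. w · w√2 = 1.92 m² = 1,920,000 mm², so w ≈ 1165.2 mm and w√2 ≈ 1647.8 mm → Z0 = 1165 × 1648 mm.
Z1: ⌊1648/2⌋ × 1165 = 824 × 1165 mm
Z2: ⌊1165/2⌋ × 824 = 582 × 824 mm
Z3: ⌊824/2⌋ × 582 = 412 × 582 mm
Z4: ⌊582/2⌋ × 412 = 291 × 412 mm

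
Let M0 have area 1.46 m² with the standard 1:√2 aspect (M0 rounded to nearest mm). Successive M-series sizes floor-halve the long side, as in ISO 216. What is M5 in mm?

Let M0's short side be w mm. w · w√2 = 1.46 m² = 1,460,000 mm², so w ≈ 1016.1 mm and w√2 ≈ 1436.9 mm → M0 = 1016 × 1437 mm.
M1: ⌊1437/2⌋ × 1016 = 718 × 1016 mm
M2: ⌊1016/2⌋ × 718 = 508 × 718 mm
M3: ⌊718/2⌋ × 508 = 359 × 508 mm
M4: ⌊508/2⌋ × 359 = 254 × 359 mm
M5: ⌊359/2⌋ × 254 = 179 × 254 mm

179 × 254 mm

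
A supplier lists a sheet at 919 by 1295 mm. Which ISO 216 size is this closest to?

Aspect ratio 1295/919 ≈ 1.409 — close to the ISO √2 ≈ 1.414.
In the C-series (envelope sizes, between A and B): C0 = 917 × 1297 mm.
Off by 4 mm total — nearest standard size.

C0 (917 × 1297 mm)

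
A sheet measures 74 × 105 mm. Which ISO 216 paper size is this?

Aspect ratio 105/74 ≈ 1.419 — close to the ISO √2 ≈ 1.414.
In the A-series (A0 area = 1 m²): A7 = 74 × 105 mm.

A7 (74 × 105 mm)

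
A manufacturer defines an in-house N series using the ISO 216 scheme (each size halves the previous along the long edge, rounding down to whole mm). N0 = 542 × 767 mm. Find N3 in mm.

191 × 271 mm

N1: ⌊767/2⌋ × 542 = 383 × 542 mm
N2: ⌊542/2⌋ × 383 = 271 × 383 mm
N3: ⌊383/2⌋ × 271 = 191 × 271 mm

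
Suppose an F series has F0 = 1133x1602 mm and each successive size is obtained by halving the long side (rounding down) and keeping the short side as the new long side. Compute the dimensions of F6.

141 × 200 mm

F1: ⌊1602/2⌋ × 1133 = 801 × 1133 mm
F2: ⌊1133/2⌋ × 801 = 566 × 801 mm
F3: ⌊801/2⌋ × 566 = 400 × 566 mm
F4: ⌊566/2⌋ × 400 = 283 × 400 mm
F5: ⌊400/2⌋ × 283 = 200 × 283 mm
F6: ⌊283/2⌋ × 200 = 141 × 200 mm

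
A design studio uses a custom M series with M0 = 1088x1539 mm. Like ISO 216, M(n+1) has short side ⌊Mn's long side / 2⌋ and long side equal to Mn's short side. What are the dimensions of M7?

96 × 136 mm

M1 = 769 × 1088 mm (from M0 by 1 halving).
M2: ⌊1088/2⌋ × 769 = 544 × 769 mm
M3: ⌊769/2⌋ × 544 = 384 × 544 mm
M4: ⌊544/2⌋ × 384 = 272 × 384 mm
M5: ⌊384/2⌋ × 272 = 192 × 272 mm
M6: ⌊272/2⌋ × 192 = 136 × 192 mm
M7: ⌊192/2⌋ × 136 = 96 × 136 mm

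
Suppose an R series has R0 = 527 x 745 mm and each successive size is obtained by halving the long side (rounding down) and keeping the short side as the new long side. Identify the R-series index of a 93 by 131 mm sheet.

R0: 527 × 745 mm
R1: 372 × 527 mm
R2: 263 × 372 mm
R3: 186 × 263 mm
R4: 131 × 186 mm
R5: 93 × 131 mm
R6: 65 × 93 mm
→ matches R5.

R5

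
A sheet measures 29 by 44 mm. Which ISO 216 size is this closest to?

Aspect ratio 44/29 ≈ 1.517 (ISO target is √2 ≈ 1.414).
In the B-series (B0 = 1000 × 1414 mm): B10 = 31 × 44 mm.
Off by 2 mm total — nearest standard size.

B10 (31 × 44 mm)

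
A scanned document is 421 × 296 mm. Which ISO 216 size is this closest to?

A3 (297 × 420 mm)

Aspect ratio 421/296 ≈ 1.422 — close to the ISO √2 ≈ 1.414.
In the A-series (A0 area = 1 m²): A3 = 297 × 420 mm.
Off by 2 mm total — nearest standard size.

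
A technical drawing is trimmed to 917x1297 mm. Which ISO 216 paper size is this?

C0 (917 × 1297 mm)

Aspect ratio 1297/917 ≈ 1.414 — close to the ISO √2 ≈ 1.414.
In the C-series (envelope sizes, between A and B): C0 = 917 × 1297 mm.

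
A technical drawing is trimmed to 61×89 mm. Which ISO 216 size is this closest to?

B8 (62 × 88 mm)

Aspect ratio 89/61 ≈ 1.459 (ISO target is √2 ≈ 1.414).
In the B-series (B0 = 1000 × 1414 mm): B8 = 62 × 88 mm.
Off by 2 mm total — nearest standard size.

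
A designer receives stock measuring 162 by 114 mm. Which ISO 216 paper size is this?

Aspect ratio 162/114 ≈ 1.421 — close to the ISO √2 ≈ 1.414.
In the C-series (envelope sizes, between A and B): C6 = 114 × 162 mm.

C6 (114 × 162 mm)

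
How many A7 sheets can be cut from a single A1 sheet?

64

A1 = 594 × 841 mm; A7 = 74 × 105 mm.
Each halving step doubles the count; 6 steps from A1 to A7.
2^6 = 64.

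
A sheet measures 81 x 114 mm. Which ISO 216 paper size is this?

Aspect ratio 114/81 ≈ 1.407 — close to the ISO √2 ≈ 1.414.
In the C-series (envelope sizes, between A and B): C7 = 81 × 114 mm.

C7 (81 × 114 mm)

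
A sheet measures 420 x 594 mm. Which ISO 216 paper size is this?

Aspect ratio 594/420 ≈ 1.414 — close to the ISO √2 ≈ 1.414.
In the A-series (A0 area = 1 m²): A2 = 420 × 594 mm.

A2 (420 × 594 mm)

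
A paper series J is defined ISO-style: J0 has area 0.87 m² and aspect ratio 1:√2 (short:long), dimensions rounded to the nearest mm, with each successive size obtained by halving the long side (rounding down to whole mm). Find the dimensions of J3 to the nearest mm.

Let J0's short side be w mm. w · w√2 = 0.87 m² = 870,000 mm², so w ≈ 784.3 mm and w√2 ≈ 1109.2 mm → J0 = 784 × 1109 mm.
J1: ⌊1109/2⌋ × 784 = 554 × 784 mm
J2: ⌊784/2⌋ × 554 = 392 × 554 mm
J3: ⌊554/2⌋ × 392 = 277 × 392 mm

277 × 392 mm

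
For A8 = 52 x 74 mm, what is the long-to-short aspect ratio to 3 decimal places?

74 / 52 = 1.423
ISO 216 targets √2 ≈ 1.414; the +0.009 deviation is from mm rounding.

1.423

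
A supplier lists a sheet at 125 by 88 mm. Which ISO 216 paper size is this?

B7 (88 × 125 mm)

Aspect ratio 125/88 ≈ 1.420 — close to the ISO √2 ≈ 1.414.
In the B-series (B0 = 1000 × 1414 mm): B7 = 88 × 125 mm.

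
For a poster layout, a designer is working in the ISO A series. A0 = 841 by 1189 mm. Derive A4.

A1: ⌊1189/2⌋ × 841 = 594 × 841 mm
A2: ⌊841/2⌋ × 594 = 420 × 594 mm
A3: ⌊594/2⌋ × 420 = 297 × 420 mm
A4: ⌊420/2⌋ × 297 = 210 × 297 mm

210 × 297 mm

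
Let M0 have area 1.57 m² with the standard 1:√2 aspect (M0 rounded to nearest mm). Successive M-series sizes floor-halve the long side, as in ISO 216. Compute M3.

372 × 527 mm

Let M0's short side be w mm. w · w√2 = 1.57 m² = 1,570,000 mm², so w ≈ 1053.6 mm and w√2 ≈ 1490.1 mm → M0 = 1054 × 1490 mm.
M1: ⌊1490/2⌋ × 1054 = 745 × 1054 mm
M2: ⌊1054/2⌋ × 745 = 527 × 745 mm
M3: ⌊745/2⌋ × 527 = 372 × 527 mm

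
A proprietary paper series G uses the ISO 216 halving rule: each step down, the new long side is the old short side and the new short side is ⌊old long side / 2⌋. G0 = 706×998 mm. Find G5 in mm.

G1: ⌊998/2⌋ × 706 = 499 × 706 mm
G2: ⌊706/2⌋ × 499 = 353 × 499 mm
G3: ⌊499/2⌋ × 353 = 249 × 353 mm
G4: ⌊353/2⌋ × 249 = 176 × 249 mm
G5: ⌊249/2⌋ × 176 = 124 × 176 mm

124 × 176 mm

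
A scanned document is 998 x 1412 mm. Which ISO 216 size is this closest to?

Aspect ratio 1412/998 ≈ 1.415 — close to the ISO √2 ≈ 1.414.
In the B-series (B0 = 1000 × 1414 mm): B0 = 1000 × 1414 mm.
Off by 4 mm total — nearest standard size.

B0 (1000 × 1414 mm)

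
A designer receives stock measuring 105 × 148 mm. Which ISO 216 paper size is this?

A6 (105 × 148 mm)

Aspect ratio 148/105 ≈ 1.410 — close to the ISO √2 ≈ 1.414.
In the A-series (A0 area = 1 m²): A6 = 105 × 148 mm.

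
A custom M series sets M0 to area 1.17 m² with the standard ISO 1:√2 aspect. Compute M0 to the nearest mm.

Let the short side be w mm. Then w · w√2 = 1.17 m² = 1,170,000 mm².
w² = 1,170,000/√2, so w ≈ 909.6 mm; long side = w√2 ≈ 1286.3 mm.

910 × 1286 mm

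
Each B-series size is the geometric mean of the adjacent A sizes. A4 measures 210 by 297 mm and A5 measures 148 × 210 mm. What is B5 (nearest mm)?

Short side: √(210 · 148) = √31080 ≈ 176.3 → 176 mm
Long side: √(297 · 210) = √62370 ≈ 249.7 → 250 mm

176 × 250 mm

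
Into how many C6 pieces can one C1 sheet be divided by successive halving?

32

Each ISO step halves the sheet: 1 × C1 → 2 × C2 → 4 × C3 → 8 × C4 → …
From C1 to C6 is 5 halving steps: 2^5 = 32.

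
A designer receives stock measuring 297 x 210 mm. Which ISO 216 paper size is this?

A4 (210 × 297 mm)

Aspect ratio 297/210 ≈ 1.414 — close to the ISO √2 ≈ 1.414.
In the A-series (A0 area = 1 m²): A4 = 210 × 297 mm.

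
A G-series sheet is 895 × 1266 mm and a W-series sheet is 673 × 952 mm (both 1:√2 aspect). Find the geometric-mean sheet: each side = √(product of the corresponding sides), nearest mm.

776 × 1098 mm

Short side: √(895 · 673) = √602335 ≈ 776.1 → 776 mm
Long side: √(1266 · 952) = √1205232 ≈ 1097.8 → 1098 mm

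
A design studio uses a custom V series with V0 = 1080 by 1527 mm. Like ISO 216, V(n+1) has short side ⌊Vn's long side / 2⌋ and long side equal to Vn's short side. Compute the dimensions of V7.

V1 = 763 × 1080 mm (from V0 by 1 halving).
V2: ⌊1080/2⌋ × 763 = 540 × 763 mm
V3: ⌊763/2⌋ × 540 = 381 × 540 mm
V4: ⌊540/2⌋ × 381 = 270 × 381 mm
V5: ⌊381/2⌋ × 270 = 190 × 270 mm
V6: ⌊270/2⌋ × 190 = 135 × 190 mm
V7: ⌊190/2⌋ × 135 = 95 × 135 mm

95 × 135 mm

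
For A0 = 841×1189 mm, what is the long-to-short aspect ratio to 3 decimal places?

1189 / 841 = 1.414
Matches √2 ≈ 1.414 — the ISO 216 defining ratio.

1.414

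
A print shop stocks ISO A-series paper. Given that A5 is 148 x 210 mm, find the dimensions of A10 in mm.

A6: ⌊210/2⌋ × 148 = 105 × 148 mm
A7: ⌊148/2⌋ × 105 = 74 × 105 mm
A8: ⌊105/2⌋ × 74 = 52 × 74 mm
A9: ⌊74/2⌋ × 52 = 37 × 52 mm
A10: ⌊52/2⌋ × 37 = 26 × 37 mm

26 × 37 mm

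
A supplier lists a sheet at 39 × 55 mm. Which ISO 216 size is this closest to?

Aspect ratio 55/39 ≈ 1.410 — close to the ISO √2 ≈ 1.414.
In the C-series (envelope sizes, between A and B): C9 = 40 × 57 mm.
Off by 3 mm total — nearest standard size.

C9 (40 × 57 mm)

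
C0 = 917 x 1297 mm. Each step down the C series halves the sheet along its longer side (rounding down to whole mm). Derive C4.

229 × 324 mm

C1: ⌊1297/2⌋ × 917 = 648 × 917 mm
C2: ⌊917/2⌋ × 648 = 458 × 648 mm
C3: ⌊648/2⌋ × 458 = 324 × 458 mm
C4: ⌊458/2⌋ × 324 = 229 × 324 mm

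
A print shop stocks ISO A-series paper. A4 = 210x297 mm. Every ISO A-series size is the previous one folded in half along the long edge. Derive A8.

52 × 74 mm

A5: ⌊297/2⌋ × 210 = 148 × 210 mm
A6: ⌊210/2⌋ × 148 = 105 × 148 mm
A7: ⌊148/2⌋ × 105 = 74 × 105 mm
A8: ⌊105/2⌋ × 74 = 52 × 74 mm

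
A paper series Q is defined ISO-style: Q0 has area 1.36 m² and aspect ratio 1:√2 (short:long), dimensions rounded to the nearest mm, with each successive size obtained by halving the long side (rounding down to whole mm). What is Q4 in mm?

Let Q0's short side be w mm. w · w√2 = 1.36 m² = 1,360,000 mm², so w ≈ 980.6 mm and w√2 ≈ 1386.8 mm → Q0 = 981 × 1387 mm.
Q1: ⌊1387/2⌋ × 981 = 693 × 981 mm
Q2: ⌊981/2⌋ × 693 = 490 × 693 mm
Q3: ⌊693/2⌋ × 490 = 346 × 490 mm
Q4: ⌊490/2⌋ × 346 = 245 × 346 mm

245 × 346 mm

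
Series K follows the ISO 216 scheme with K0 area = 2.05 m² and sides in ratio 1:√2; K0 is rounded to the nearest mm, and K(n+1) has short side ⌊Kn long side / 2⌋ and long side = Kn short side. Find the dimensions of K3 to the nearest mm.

Let K0's short side be w mm. w · w√2 = 2.05 m² = 2,050,000 mm², so w ≈ 1204.0 mm and w√2 ≈ 1702.7 mm → K0 = 1204 × 1703 mm.
K1: ⌊1703/2⌋ × 1204 = 851 × 1204 mm
K2: ⌊1204/2⌋ × 851 = 602 × 851 mm
K3: ⌊851/2⌋ × 602 = 425 × 602 mm

425 × 602 mm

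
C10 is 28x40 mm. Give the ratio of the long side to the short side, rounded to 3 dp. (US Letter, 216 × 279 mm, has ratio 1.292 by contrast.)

40 / 28 = 1.429
ISO 216 targets √2 ≈ 1.414; the +0.014 deviation is from mm rounding.

1.429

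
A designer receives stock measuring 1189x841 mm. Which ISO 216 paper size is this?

A0 (841 × 1189 mm)

Aspect ratio 1189/841 ≈ 1.414 — close to the ISO √2 ≈ 1.414.
In the A-series (A0 area = 1 m²): A0 = 841 × 1189 mm.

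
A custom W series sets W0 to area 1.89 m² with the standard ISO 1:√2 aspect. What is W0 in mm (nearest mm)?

1156 × 1635 mm

Let the short side be w mm. Then w · w√2 = 1.89 m² = 1,890,000 mm².
w² = 1,890,000/√2, so w ≈ 1156.0 mm; long side = w√2 ≈ 1634.9 mm.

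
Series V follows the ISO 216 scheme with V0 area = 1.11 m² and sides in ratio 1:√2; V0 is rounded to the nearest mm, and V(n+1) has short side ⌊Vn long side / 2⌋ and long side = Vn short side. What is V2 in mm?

443 × 626 mm

Let V0's short side be w mm. w · w√2 = 1.11 m² = 1,110,000 mm², so w ≈ 885.9 mm and w√2 ≈ 1252.9 mm → V0 = 886 × 1253 mm.
V1: ⌊1253/2⌋ × 886 = 626 × 886 mm
V2: ⌊886/2⌋ × 626 = 443 × 626 mm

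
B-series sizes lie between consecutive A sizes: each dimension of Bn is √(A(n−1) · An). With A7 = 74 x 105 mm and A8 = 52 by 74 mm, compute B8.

62 × 88 mm

Short side: √(74 · 52) = √3848 ≈ 62.0 → 62 mm
Long side: √(105 · 74) = √7770 ≈ 88.1 → 88 mm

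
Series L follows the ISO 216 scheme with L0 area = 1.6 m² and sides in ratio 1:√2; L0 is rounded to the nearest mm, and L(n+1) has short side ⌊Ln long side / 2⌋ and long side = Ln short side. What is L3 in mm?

Let L0's short side be w mm. w · w√2 = 1.6 m² = 1,600,000 mm², so w ≈ 1063.7 mm and w√2 ≈ 1504.2 mm → L0 = 1064 × 1504 mm.
L1: ⌊1504/2⌋ × 1064 = 752 × 1064 mm
L2: ⌊1064/2⌋ × 752 = 532 × 752 mm
L3: ⌊752/2⌋ × 532 = 376 × 532 mm

376 × 532 mm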